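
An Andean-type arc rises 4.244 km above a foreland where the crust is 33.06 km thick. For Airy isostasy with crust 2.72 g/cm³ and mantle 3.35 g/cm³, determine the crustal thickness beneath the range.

55.6 km

Root depth r = h ρ_c / (ρ_m − ρ_c) = 4.244 km × 2.72 / 0.63 = 18.32 km.
Total thickness = T + h + r = 33.06 km + 4.244 km + 18.32 km = 55.6 km.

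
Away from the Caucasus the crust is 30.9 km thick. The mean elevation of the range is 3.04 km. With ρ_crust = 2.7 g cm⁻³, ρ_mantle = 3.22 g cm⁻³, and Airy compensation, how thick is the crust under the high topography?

Root depth r = h ρ_c / (ρ_m − ρ_c) = 3.04 km × 2.7 / 0.52 = 15.78 km.
Total thickness = T + h + r = 30.9 km + 3.04 km + 15.78 km = 49.7 km.

49.7 km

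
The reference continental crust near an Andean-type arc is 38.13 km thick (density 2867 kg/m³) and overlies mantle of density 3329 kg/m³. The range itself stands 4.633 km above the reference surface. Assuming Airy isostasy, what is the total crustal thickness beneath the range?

71.5 km

Root depth r = h ρ_c / (ρ_m − ρ_c) = 4.633 km × 2867 / 462 = 28.75 km.
Total thickness = T + h + r = 38.13 km + 4.633 km + 28.75 km = 71.5 km.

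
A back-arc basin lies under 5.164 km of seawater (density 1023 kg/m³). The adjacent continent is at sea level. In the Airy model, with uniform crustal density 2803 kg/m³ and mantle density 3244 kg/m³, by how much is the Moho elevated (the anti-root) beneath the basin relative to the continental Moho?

Isostatic balance requires: replacing crust with seawater at the top is compensated by replacing crust with mantle at the base: d (ρ_c − ρ_w) = a (ρ_m − ρ_c).
a = d (ρ_c − ρ_w)/(ρ_m − ρ_c) = 5.164 km × 1780/441 = 20.8 km.

20.8 km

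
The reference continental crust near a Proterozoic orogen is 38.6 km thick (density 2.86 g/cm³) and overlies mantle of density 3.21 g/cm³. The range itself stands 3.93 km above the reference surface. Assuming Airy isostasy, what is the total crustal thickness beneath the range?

74.6 km

Root depth r = h ρ_c / (ρ_m − ρ_c) = 3.93 km × 2.86 / 0.35 = 32.11 km.
Total thickness = T + h + r = 38.6 km + 3.93 km + 32.11 km = 74.6 km.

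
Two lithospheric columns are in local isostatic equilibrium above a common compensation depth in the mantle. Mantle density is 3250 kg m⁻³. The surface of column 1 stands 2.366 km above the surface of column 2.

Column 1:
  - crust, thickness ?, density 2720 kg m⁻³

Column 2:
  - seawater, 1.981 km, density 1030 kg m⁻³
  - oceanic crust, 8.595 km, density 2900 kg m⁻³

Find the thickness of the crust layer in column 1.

28.5 km

Take the compensation level at the base of the deeper column (depth z_c below the surface of column 1) and equate Σ ρ_i t_i down to z_c; mantle fills any gap and the z_c terms cancel.
Column 1: x×2720 + (z_c − 0 − x)×3250
Column 2: 2.366×0 + 1.981×1030 + 8.595×2900 + (z_c − 2.366 − 10.576)×3250
The z_c×3250 term appears on both sides and cancels. Collect the known terms of each column as K = Σ(ρt)_known − 3250 × (depth of known layers): K_1 = 0 − 3250×0 = 0; K_2 = 26965.93 − 3250×(2.366 + 10.576) = −15095.57.
Balance: K_1 − x×(3250 − 2720) = K_2, so x = (K_1 − K_2)/(3250 − 2720) = 15095.6/530 = 28.5 km.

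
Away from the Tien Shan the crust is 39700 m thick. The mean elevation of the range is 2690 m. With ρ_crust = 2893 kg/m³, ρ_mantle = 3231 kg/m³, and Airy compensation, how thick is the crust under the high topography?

Root depth r = h ρ_c / (ρ_m − ρ_c) = 2690 m × 2893 / 338 = 23020 m.
Total thickness = T + h + r = 39700 m + 2690 m + 23020 m = 65400 m.

65400 m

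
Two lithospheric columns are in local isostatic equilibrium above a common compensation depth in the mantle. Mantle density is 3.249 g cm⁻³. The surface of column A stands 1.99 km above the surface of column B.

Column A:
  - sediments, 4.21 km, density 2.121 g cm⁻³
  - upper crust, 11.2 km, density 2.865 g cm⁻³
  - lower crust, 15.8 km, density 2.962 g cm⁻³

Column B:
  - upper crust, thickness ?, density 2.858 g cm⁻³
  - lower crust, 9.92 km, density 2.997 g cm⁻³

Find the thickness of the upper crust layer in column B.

11.8 km

Take the compensation level at the base of the deeper column (depth z_c below the surface of column A) and equate Σ ρ_i t_i down to z_c; mantle fills any gap and the z_c terms cancel.
Column A: 4.21×2.121 + 11.2×2.865 + 15.8×2.962 + (z_c − 31.21)×3.249
Column B: 1.99×0 + x×2.858 + 9.92×2.997 + (z_c − 1.99 − 9.92 − x)×3.249
The z_c×3.249 term appears on both sides and cancels. Collect the known terms of each column as K = Σ(ρt)_known − 3.249 × (depth of known layers): K_A = 87.81701 − 3.249×31.21 = −13.58428; K_B = 29.73024 − 3.249×(1.99 + 9.92) = −8.96535.
Balance: K_A = K_B − x×(3.249 − 2.858), so x = (K_B − K_A)/(3.249 − 2.858) = 4.61893/0.391 = 11.8 km.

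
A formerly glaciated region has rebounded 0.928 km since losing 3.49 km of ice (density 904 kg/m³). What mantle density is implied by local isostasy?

3400 kg/m³

ρ_m = ρ_ice t / u = 904 × 3.49 km/0.928 km = 3400 kg/m³.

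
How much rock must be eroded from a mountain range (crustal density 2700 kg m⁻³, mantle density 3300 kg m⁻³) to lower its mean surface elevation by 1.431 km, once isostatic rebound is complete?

Net drop Δ = e − u = e − e ρ_c/ρ_m = e (ρ_m − ρ_c)/ρ_m.
e = Δ ρ_m/(ρ_m − ρ_c) = 1.431 km × 3300/600 = 7.87 km.

7.87 km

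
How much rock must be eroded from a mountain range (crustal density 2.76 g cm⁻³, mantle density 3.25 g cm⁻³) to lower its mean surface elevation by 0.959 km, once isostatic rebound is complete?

Net drop Δ = e − u = e − e ρ_c/ρ_m = e (ρ_m − ρ_c)/ρ_m.
e = Δ ρ_m/(ρ_m − ρ_c) = 0.959 km × 3.25/0.49 = 6.36 km.

6.36 km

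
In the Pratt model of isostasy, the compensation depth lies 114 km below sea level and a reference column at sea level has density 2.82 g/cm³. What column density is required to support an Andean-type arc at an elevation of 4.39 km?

Pratt balance: ρ_ref D = ρ (D + h).
ρ = ρ_ref D/(D + h) = 2.82 × 114 km/(114 km + 4.39 km) = 2.72 g/cm³.

2.72 g/cm³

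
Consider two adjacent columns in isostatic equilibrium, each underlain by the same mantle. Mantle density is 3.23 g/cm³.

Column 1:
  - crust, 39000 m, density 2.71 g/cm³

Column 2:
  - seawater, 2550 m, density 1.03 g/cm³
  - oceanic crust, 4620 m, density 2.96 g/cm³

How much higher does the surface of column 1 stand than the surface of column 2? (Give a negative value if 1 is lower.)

4160 m

For any compensation level in the mantle, the mantle terms cancel and isostasy reduces to e = (Σt_1 − Σt_2) − (Σ(ρt)_1 − Σ(ρt)_2) / ρ_m.
Σt_1 = 39000 m; Σt_2 = 7170 m; Σ(ρt)_1 = 105690; Σ(ρt)_2 = 16301.7 (in m·g/cm³).
e = (39000 − 7170) − (105690 − 16301.7) / 3.23 = 4160 m.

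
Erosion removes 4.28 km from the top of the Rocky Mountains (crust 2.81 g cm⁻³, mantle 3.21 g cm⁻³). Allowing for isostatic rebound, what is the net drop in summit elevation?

0.533 km

Rebound u = e ρ_c/ρ_m = 4.28 km × 2.81/3.21 = 3.747 km.
Net surface drop = e − u = 4.28 km − 3.747 km = e (ρ_m − ρ_c)/ρ_m = 0.533 km.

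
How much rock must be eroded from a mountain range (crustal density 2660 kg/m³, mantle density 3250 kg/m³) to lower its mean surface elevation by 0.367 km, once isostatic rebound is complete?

Net drop Δ = e − u = e − e ρ_c/ρ_m = e (ρ_m − ρ_c)/ρ_m.
e = Δ ρ_m/(ρ_m − ρ_c) = 0.367 km × 3250/590 = 2.02 km.

2.02 km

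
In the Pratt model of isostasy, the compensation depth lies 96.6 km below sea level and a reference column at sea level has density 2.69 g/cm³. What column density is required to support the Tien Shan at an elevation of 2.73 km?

Pratt balance: ρ_ref D = ρ (D + h).
ρ = ρ_ref D/(D + h) = 2.69 × 96.6 km/(96.6 km + 2.73 km) = 2.62 g/cm³.

2.62 g/cm³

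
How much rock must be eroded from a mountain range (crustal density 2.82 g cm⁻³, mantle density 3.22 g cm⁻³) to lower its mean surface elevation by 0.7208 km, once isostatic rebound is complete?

5.8 km

Net drop Δ = e − u = e − e ρ_c/ρ_m = e (ρ_m − ρ_c)/ρ_m.
e = Δ ρ_m/(ρ_m − ρ_c) = 0.7208 km × 3.22/0.4 = 5.8 km.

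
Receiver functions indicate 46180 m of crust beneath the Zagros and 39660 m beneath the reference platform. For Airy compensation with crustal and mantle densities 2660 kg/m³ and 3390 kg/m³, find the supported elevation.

1400 m

Excess crust Δ = 46180 m − 39660 m = 6520 m, split between elevation h and root r with h + r = Δ.
Airy balance ρ_c h = (ρ_m − ρ_c) r gives r = h ρ_c/(ρ_m − ρ_c), so h (1 + ρ_c/(ρ_m − ρ_c)) = Δ, i.e. h = Δ (ρ_m − ρ_c)/ρ_m.
h = 6520 m × 730/3390 = 1400 m.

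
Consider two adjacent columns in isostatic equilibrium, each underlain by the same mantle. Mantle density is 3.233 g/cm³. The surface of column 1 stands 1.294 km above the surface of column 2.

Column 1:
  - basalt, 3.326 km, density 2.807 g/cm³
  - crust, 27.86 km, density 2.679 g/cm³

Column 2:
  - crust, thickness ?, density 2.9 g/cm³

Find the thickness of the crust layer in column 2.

Take the compensation level at the base of the deeper column (depth z_c below the surface of column 1) and equate Σ ρ_i t_i down to z_c; mantle fills any gap and the z_c terms cancel.
Column 1: 3.326×2.807 + 27.86×2.679 + (z_c − 31.186)×3.233
Column 2: 1.294×0 + x×2.9 + (z_c − 1.294 − 0 − x)×3.233
The z_c×3.233 term appears on both sides and cancels. Collect the known terms of each column as K = Σ(ρt)_known − 3.233 × (depth of known layers): K_1 = 83.973022 − 3.233×31.186 = −16.851316; K_2 = 0 − 3.233×(1.294 + 0) = −4.183502.
Balance: K_1 = K_2 − x×(3.233 − 2.9), so x = (K_2 − K_1)/(3.233 − 2.9) = 12.6678/0.333 = 38 km.

38 km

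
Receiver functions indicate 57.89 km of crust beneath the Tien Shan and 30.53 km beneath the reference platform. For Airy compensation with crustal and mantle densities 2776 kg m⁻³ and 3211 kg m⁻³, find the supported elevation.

Excess crust Δ = 57.89 km − 30.53 km = 27.36 km, split between elevation h and root r with h + r = Δ.
Airy balance ρ_c h = (ρ_m − ρ_c) r gives r = h ρ_c/(ρ_m − ρ_c), so h (1 + ρ_c/(ρ_m − ρ_c)) = Δ, i.e. h = Δ (ρ_m − ρ_c)/ρ_m.
h = 27.36 km × 435/3211 = 3.71 km.

3.71 km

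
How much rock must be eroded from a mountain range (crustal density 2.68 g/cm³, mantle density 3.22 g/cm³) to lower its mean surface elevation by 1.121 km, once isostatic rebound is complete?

Net drop Δ = e − u = e − e ρ_c/ρ_m = e (ρ_m − ρ_c)/ρ_m.
e = Δ ρ_m/(ρ_m − ρ_c) = 1.121 km × 3.22/0.54 = 6.68 km.

6.68 km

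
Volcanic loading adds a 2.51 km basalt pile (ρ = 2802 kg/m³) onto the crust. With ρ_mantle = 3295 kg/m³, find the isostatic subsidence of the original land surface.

Subaerial loading: s = t ρ_load / ρ_m.
s = 2.51 km × 2802/3295 = 2.13 km.

2.13 km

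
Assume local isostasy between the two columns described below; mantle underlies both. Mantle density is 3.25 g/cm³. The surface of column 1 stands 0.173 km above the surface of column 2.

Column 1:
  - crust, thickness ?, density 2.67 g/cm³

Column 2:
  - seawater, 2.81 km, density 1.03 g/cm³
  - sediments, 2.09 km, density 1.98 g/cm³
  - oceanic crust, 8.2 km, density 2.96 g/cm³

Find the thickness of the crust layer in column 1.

20.4 km

Take the compensation level at the base of the deeper column (depth z_c below the surface of column 1) and equate Σ ρ_i t_i down to z_c; mantle fills any gap and the z_c terms cancel.
Column 1: x×2.67 + (z_c − 0 − x)×3.25
Column 2: 0.173×0 + 2.81×1.03 + 2.09×1.98 + 8.2×2.96 + (z_c − 0.173 − 13.1)×3.25
The z_c×3.25 term appears on both sides and cancels. Collect the known terms of each column as K = Σ(ρt)_known − 3.25 × (depth of known layers): K_1 = 0 − 3.25×0 = 0; K_2 = 31.3045 − 3.25×(0.173 + 13.1) = −11.83275.
Balance: K_1 − x×(3.25 − 2.67) = K_2, so x = (K_1 − K_2)/(3.25 − 2.67) = 11.8327/0.58 = 20.4 km.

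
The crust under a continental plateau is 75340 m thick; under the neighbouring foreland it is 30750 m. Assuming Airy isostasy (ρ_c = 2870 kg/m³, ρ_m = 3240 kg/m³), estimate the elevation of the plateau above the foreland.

Excess crust Δ = 75340 m − 30750 m = 44590 m, split between elevation h and root r with h + r = Δ.
Airy balance ρ_c h = (ρ_m − ρ_c) r gives r = h ρ_c/(ρ_m − ρ_c), so h (1 + ρ_c/(ρ_m − ρ_c)) = Δ, i.e. h = Δ (ρ_m − ρ_c)/ρ_m.
h = 44590 m × 370/3240 = 5090 m.

5090 m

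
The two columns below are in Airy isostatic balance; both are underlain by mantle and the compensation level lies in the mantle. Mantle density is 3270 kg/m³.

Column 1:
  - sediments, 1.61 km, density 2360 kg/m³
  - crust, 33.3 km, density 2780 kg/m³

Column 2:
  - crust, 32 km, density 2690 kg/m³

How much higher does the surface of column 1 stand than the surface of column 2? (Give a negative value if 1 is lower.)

−0.238 km

For any compensation level in the mantle, the mantle terms cancel and isostasy reduces to e = (Σt_1 − Σt_2) − (Σ(ρt)_1 − Σ(ρt)_2) / ρ_m.
Σt_1 = 34.91 km; Σt_2 = 32 km; Σ(ρt)_1 = 96373.6; Σ(ρt)_2 = 86080 (in km·kg/m³).
e = (34.91 − 32) − (96373.6 − 86080) / 3270 = −0.238 km.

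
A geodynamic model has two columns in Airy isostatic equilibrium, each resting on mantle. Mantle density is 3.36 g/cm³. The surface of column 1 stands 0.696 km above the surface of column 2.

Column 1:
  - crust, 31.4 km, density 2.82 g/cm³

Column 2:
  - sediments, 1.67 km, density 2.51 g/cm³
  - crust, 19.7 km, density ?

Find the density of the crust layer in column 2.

Take the compensation level at the base of the deeper column (depth z_c below the surface of column 1) and equate Σ ρ_i t_i down to z_c; mantle fills any gap and the z_c terms cancel.
Column 1: 31.4×2.82 + (z_c − 31.4)×3.36
Column 2: 0.696×0 + 1.67×2.51 + 19.7×ρ + (z_c − 0.696 − 21.37)×3.36
The z_c×3.36 term appears on both sides and cancels. Collect the known terms of each column as K = Σ(ρt)_known − 3.36 × (depth of known layers): K_1 = 88.548 − 3.36×31.4 = −16.956; K_2 = 4.1917 − 3.36×(0.696 + 21.37) = −69.95006.
Balance: K_1 = K_2 + 19.7×ρ, so ρ = (K_1 − K_2)/19.7 = 52.9941/19.7 = 2.69 g/cm³.

2.69 g/cm³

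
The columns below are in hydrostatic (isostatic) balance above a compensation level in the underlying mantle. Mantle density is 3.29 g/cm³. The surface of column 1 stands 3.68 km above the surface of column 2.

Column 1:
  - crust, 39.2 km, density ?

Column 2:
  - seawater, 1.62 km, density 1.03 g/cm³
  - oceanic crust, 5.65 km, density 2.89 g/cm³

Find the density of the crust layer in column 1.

2.83 g/cm³

Take the compensation level at the base of the deeper column (depth z_c below the surface of column 1) and equate Σ ρ_i t_i down to z_c; mantle fills any gap and the z_c terms cancel.
Column 1: 39.2×ρ + (z_c − 39.2)×3.29
Column 2: 3.68×0 + 1.62×1.03 + 5.65×2.89 + (z_c − 3.68 − 7.27)×3.29
The z_c×3.29 term appears on both sides and cancels. Collect the known terms of each column as K = Σ(ρt)_known − 3.29 × (depth of known layers): K_1 = 0 − 3.29×39.2 = −128.968; K_2 = 17.9971 − 3.29×(3.68 + 7.27) = −18.0284.
Balance: K_1 + 39.2×ρ = K_2, so ρ = (K_2 − K_1)/39.2 = 110.94/39.2 = 2.83 g/cm³.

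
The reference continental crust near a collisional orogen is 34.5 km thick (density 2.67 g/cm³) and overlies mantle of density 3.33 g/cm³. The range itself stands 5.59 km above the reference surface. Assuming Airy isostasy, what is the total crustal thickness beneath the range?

62.7 km

Root depth r = h ρ_c / (ρ_m − ρ_c) = 5.59 km × 2.67 / 0.66 = 22.61 km.
Total thickness = T + h + r = 34.5 km + 5.59 km + 22.61 km = 62.7 km.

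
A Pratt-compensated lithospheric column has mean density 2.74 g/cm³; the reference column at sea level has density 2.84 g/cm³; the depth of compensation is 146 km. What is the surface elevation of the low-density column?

ρ_ref D = ρ (D + h) → h = D (ρ_ref − ρ)/ρ.
h = 146 km × (2.84 − 2.74)/2.74 = 5.33 km.

5.33 km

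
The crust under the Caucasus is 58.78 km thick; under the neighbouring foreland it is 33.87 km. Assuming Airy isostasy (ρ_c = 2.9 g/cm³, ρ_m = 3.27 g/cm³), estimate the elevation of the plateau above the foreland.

Excess crust Δ = 58.78 km − 33.87 km = 24.91 km, split between elevation h and root r with h + r = Δ.
Airy balance ρ_c h = (ρ_m − ρ_c) r gives r = h ρ_c/(ρ_m − ρ_c), so h (1 + ρ_c/(ρ_m − ρ_c)) = Δ, i.e. h = Δ (ρ_m − ρ_c)/ρ_m.
h = 24.91 km × 0.37/3.27 = 2.82 km.

2.82 km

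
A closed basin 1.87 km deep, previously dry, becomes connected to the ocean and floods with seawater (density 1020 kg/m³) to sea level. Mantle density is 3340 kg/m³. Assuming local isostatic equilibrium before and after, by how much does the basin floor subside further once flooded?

0.822 km

After flooding the water column is d + s deep. Its weight must equal the weight of mantle displaced by the extra subsidence s: (d + s) ρ_w = s ρ_m.
s = d ρ_w / (ρ_m − ρ_w) = 1.87 km × 1020/(3340 − 1020) = 0.822 km.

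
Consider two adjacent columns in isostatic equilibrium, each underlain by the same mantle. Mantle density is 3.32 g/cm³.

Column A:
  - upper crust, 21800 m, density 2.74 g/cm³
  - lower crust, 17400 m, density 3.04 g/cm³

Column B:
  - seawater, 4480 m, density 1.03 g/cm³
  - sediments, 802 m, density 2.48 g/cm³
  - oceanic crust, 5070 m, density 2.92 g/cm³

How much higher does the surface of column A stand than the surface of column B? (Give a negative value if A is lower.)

For any compensation level in the mantle, the mantle terms cancel and isostasy reduces to e = (Σt_A − Σt_B) − (Σ(ρt)_A − Σ(ρt)_B) / ρ_m.
Σt_A = 39200 m; Σt_B = 10352 m; Σ(ρt)_A = 112628; Σ(ρt)_B = 21407.76 (in m·g/cm³).
e = (39200 − 10352) − (112628 − 21407.76) / 3.32 = 1370 m.

1370 m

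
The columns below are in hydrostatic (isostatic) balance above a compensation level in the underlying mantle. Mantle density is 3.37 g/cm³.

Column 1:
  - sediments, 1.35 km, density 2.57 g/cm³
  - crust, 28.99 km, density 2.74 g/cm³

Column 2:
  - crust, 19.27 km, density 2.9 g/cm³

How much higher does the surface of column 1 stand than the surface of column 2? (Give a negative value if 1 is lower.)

For any compensation level in the mantle, the mantle terms cancel and isostasy reduces to e = (Σt_1 − Σt_2) − (Σ(ρt)_1 − Σ(ρt)_2) / ρ_m.
Σt_1 = 30.34 km; Σt_2 = 19.27 km; Σ(ρt)_1 = 82.9021; Σ(ρt)_2 = 55.883 (in km·g/cm³).
e = (30.34 − 19.27) − (82.9021 − 55.883) / 3.37 = 3.05 km.

3.05 km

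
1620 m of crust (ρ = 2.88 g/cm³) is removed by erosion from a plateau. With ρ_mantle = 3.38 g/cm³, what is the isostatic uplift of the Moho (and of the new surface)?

Unloading: uplift u = e ρ_c/ρ_m = 1620 m × 2.88/3.38 = 1380 m.

1380 m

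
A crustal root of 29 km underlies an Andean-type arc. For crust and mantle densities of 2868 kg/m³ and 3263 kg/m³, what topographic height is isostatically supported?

Isostatic balance requires: ρ_c h = (ρ_m − ρ_c) r.
h = r (ρ_m − ρ_c) / ρ_c = 29 km × (3263 − 2868) / 2868 = 3.99 km.

3.99 km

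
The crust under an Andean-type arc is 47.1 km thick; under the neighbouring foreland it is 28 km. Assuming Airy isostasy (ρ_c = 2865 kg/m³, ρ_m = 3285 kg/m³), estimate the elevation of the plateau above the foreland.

2.44 km

Excess crust Δ = 47.1 km − 28 km = 19.1 km, split between elevation h and root r with h + r = Δ.
Airy balance ρ_c h = (ρ_m − ρ_c) r gives r = h ρ_c/(ρ_m − ρ_c), so h (1 + ρ_c/(ρ_m − ρ_c)) = Δ, i.e. h = Δ (ρ_m − ρ_c)/ρ_m.
h = 19.1 km × 420/3285 = 2.44 km.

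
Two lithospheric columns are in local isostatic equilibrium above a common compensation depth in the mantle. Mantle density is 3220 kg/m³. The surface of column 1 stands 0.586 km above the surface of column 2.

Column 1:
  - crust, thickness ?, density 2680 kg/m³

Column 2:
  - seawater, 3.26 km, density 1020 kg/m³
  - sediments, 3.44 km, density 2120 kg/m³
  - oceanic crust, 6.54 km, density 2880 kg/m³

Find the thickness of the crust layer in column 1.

27.9 km

Take the compensation level at the base of the deeper column (depth z_c below the surface of column 1) and equate Σ ρ_i t_i down to z_c; mantle fills any gap and the z_c terms cancel.
Column 1: x×2680 + (z_c − 0 − x)×3220
Column 2: 0.586×0 + 3.26×1020 + 3.44×2120 + 6.54×2880 + (z_c − 0.586 − 13.24)×3220
The z_c×3220 term appears on both sides and cancels. Collect the known terms of each column as K = Σ(ρt)_known − 3220 × (depth of known layers): K_1 = 0 − 3220×0 = 0; K_2 = 29453.2 − 3220×(0.586 + 13.24) = −15066.52.
Balance: K_1 − x×(3220 − 2680) = K_2, so x = (K_1 − K_2)/(3220 − 2680) = 15066.5/540 = 27.9 km.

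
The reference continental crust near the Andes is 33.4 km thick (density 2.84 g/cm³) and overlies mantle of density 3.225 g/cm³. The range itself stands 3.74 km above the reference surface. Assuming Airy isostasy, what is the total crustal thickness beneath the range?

Root depth r = h ρ_c / (ρ_m − ρ_c) = 3.74 km × 2.84 / 0.385 = 27.59 km.
Total thickness = T + h + r = 33.4 km + 3.74 km + 27.59 km = 64.7 km.

64.7 km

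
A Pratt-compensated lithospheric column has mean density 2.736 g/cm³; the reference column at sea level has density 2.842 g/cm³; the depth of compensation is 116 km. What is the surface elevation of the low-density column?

ρ_ref D = ρ (D + h) → h = D (ρ_ref − ρ)/ρ.
h = 116 km × (2.842 − 2.736)/2.736 = 4.49 km.

4.49 km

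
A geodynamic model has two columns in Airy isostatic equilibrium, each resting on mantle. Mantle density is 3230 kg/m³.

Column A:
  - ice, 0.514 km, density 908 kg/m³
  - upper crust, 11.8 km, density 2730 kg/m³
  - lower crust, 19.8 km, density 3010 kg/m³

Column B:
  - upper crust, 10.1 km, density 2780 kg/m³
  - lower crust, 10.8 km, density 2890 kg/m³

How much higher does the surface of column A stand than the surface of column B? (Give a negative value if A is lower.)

1 km

For any compensation level in the mantle, the mantle terms cancel and isostasy reduces to e = (Σt_A − Σt_B) − (Σ(ρt)_A − Σ(ρt)_B) / ρ_m.
Σt_A = 32.114 km; Σt_B = 20.9 km; Σ(ρt)_A = 92278.712; Σ(ρt)_B = 59290 (in km·kg/m³).
e = (32.114 − 20.9) − (92278.712 − 59290) / 3230 = 1 km.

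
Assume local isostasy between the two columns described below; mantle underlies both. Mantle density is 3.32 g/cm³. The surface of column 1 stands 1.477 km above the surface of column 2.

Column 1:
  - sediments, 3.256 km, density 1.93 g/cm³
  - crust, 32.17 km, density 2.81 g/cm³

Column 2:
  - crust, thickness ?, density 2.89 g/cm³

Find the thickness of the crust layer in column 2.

Take the compensation level at the base of the deeper column (depth z_c below the surface of column 1) and equate Σ ρ_i t_i down to z_c; mantle fills any gap and the z_c terms cancel.
Column 1: 3.256×1.93 + 32.17×2.81 + (z_c − 35.426)×3.32
Column 2: 1.477×0 + x×2.89 + (z_c − 1.477 − 0 − x)×3.32
The z_c×3.32 term appears on both sides and cancels. Collect the known terms of each column as K = Σ(ρt)_known − 3.32 × (depth of known layers): K_1 = 96.68178 − 3.32×35.426 = −20.93254; K_2 = 0 − 3.32×(1.477 + 0) = −4.90364.
Balance: K_1 = K_2 − x×(3.32 − 2.89), so x = (K_2 − K_1)/(3.32 − 2.89) = 16.0289/0.43 = 37.3 km.

37.3 km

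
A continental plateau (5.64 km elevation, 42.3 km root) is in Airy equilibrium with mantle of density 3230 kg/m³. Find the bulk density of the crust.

ρ_c h = (ρ_m − ρ_c) r → ρ_c (h + r) = ρ_m r → ρ_c = ρ_m r / (h + r).
ρ_c = 3230 × 42.3 km / (5.64 km + 42.3 km) = 2850 kg/m³.

2850 kg/m³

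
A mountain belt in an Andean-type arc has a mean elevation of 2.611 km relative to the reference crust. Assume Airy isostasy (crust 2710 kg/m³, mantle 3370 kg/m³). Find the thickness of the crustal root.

In Airy isostatic equilibrium: the weight of the topography is balanced by the buoyancy of the root, ρ_c h = (ρ_m − ρ_c) r.
r = h · ρ_c / (ρ_m − ρ_c) = 2.611 km × 2710 / (3370 − 2710) = 10.7 km.

10.7 km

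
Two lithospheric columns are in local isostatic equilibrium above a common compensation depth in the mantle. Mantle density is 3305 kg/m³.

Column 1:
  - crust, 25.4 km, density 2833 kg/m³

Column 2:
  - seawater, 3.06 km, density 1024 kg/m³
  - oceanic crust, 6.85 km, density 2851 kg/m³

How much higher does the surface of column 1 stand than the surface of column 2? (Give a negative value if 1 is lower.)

0.575 km

For any compensation level in the mantle, the mantle terms cancel and isostasy reduces to e = (Σt_1 − Σt_2) − (Σ(ρt)_1 − Σ(ρt)_2) / ρ_m.
Σt_1 = 25.4 km; Σt_2 = 9.91 km; Σ(ρt)_1 = 71958.2; Σ(ρt)_2 = 22662.79 (in km·kg/m³).
e = (25.4 − 9.91) − (71958.2 − 22662.79) / 3305 = 0.575 km.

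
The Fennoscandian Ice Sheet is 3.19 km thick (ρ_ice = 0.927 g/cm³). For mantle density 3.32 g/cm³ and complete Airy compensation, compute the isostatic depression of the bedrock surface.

Balancing pressure at the compensation depth: the ice load ρ_ice t is balanced by mantle displaced below, ρ_m s.
s = t ρ_ice / ρ_m = 3.19 km × 0.927/3.32 = 0.891 km.

0.891 km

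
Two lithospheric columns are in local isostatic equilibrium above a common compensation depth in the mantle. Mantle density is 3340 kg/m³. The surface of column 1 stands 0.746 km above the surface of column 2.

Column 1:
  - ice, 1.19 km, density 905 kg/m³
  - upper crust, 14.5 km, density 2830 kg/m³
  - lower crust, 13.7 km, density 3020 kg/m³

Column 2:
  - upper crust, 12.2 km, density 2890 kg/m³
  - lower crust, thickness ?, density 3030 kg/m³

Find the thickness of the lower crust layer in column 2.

Take the compensation level at the base of the deeper column (depth z_c below the surface of column 1) and equate Σ ρ_i t_i down to z_c; mantle fills any gap and the z_c terms cancel.
Column 1: 1.19×905 + 14.5×2830 + 13.7×3020 + (z_c − 29.39)×3340
Column 2: 0.746×0 + 12.2×2890 + x×3030 + (z_c − 0.746 − 12.2 − x)×3340
The z_c×3340 term appears on both sides and cancels. Collect the known terms of each column as K = Σ(ρt)_known − 3340 × (depth of known layers): K_1 = 83485.95 − 3340×29.39 = −14676.65; K_2 = 35258 − 3340×(0.746 + 12.2) = −7981.64.
Balance: K_1 = K_2 − x×(3340 − 3030), so x = (K_2 − K_1)/(3340 − 3030) = 6695.01/310 = 21.6 km.

21.6 km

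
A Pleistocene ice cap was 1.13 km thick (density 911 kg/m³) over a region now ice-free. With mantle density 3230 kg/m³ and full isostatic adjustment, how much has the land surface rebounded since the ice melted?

Removing the load lets mantle flow back in; uplift u satisfies ρ_ice t = ρ_m u.
u = t ρ_ice/ρ_m = 1.13 km × 911/3230 = 0.319 km.

0.319 km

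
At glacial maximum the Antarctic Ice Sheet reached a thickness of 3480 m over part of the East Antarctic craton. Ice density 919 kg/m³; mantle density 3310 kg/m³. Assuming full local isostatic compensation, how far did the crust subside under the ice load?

In Airy isostatic equilibrium: the ice load ρ_ice t is balanced by mantle displaced below, ρ_m s.
s = t ρ_ice / ρ_m = 3480 m × 919/3310 = 966 m.

966 m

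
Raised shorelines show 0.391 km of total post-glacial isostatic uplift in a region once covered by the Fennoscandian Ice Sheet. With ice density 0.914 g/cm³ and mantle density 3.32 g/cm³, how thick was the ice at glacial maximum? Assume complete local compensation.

1.42 km

u = t ρ_ice/ρ_m → t = u ρ_m/ρ_ice = 0.391 km × 3.32/0.914 = 1.42 km.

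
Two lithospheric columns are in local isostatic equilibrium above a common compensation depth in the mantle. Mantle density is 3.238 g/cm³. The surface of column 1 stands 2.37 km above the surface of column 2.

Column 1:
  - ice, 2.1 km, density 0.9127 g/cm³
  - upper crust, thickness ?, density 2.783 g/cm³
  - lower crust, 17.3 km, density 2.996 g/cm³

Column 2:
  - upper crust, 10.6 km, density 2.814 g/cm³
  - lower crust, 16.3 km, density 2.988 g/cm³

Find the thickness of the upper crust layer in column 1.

15.8 km

Take the compensation level at the base of the deeper column (depth z_c below the surface of column 1) and equate Σ ρ_i t_i down to z_c; mantle fills any gap and the z_c terms cancel.
Column 1: 2.1×0.9127 + x×2.783 + 17.3×2.996 + (z_c − 19.4 − x)×3.238
Column 2: 2.37×0 + 10.6×2.814 + 16.3×2.988 + (z_c − 2.37 − 26.9)×3.238
The z_c×3.238 term appears on both sides and cancels. Collect the known terms of each column as K = Σ(ρt)_known − 3.238 × (depth of known layers): K_1 = 53.74747 − 3.238×19.4 = −9.06973; K_2 = 78.5328 − 3.238×(2.37 + 26.9) = −16.24346.
Balance: K_1 − x×(3.238 − 2.783) = K_2, so x = (K_1 − K_2)/(3.238 − 2.783) = 7.17373/0.455 = 15.8 km.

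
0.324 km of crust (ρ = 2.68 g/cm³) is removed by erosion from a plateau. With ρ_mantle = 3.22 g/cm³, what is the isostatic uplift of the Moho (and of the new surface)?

0.27 km

Unloading: uplift u = e ρ_c/ρ_m = 0.324 km × 2.68/3.22 = 0.27 km.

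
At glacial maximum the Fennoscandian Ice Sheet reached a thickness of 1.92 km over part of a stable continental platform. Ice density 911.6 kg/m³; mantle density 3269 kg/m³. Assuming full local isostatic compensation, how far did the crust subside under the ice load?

By Archimedes' principle applied to the lithosphere: the ice load ρ_ice t is balanced by mantle displaced below, ρ_m s.
s = t ρ_ice / ρ_m = 1.92 km × 911.6/3269 = 0.535 km.

0.535 km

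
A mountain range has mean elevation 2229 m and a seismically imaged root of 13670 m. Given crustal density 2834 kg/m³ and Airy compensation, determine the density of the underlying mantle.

3300 kg/m³

Airy balance: ρ_c h = (ρ_m − ρ_c) r → ρ_m = ρ_c (1 + h/r).
ρ_m = 2834 × (1 + 2229 m/13670 m) = 3300 kg/m³.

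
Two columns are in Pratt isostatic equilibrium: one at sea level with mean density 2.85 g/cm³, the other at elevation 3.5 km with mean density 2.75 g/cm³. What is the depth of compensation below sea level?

ρ_ref D = ρ (D + h) → D (ρ_ref − ρ) = ρ h.
D = ρ h/(ρ_ref − ρ) = 2.75 × 3.5 km/(2.85 − 2.75) = 96.2 km.

96.2 km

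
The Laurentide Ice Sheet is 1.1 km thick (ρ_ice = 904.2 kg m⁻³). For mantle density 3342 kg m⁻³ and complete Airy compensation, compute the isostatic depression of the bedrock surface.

For local isostatic compensation: the ice load ρ_ice t is balanced by mantle displaced below, ρ_m s.
s = t ρ_ice / ρ_m = 1.1 km × 904.2/3342 = 0.298 km.

0.298 km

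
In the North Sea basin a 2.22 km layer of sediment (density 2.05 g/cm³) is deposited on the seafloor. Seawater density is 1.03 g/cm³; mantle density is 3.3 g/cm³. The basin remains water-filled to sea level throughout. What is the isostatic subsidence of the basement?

0.998 km

Submarine loading: the sediment displaces seawater, and the subsidence is in turn flooded, so s (ρ_m − ρ_w) = t (ρ_sed − ρ_w).
s = 2.22 km × (2.05 − 1.03) / (3.3 − 1.03) = 0.998 km.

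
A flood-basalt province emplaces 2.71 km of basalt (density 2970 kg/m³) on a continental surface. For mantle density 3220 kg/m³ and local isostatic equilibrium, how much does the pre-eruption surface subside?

Subaerial loading: s = t ρ_load / ρ_m.
s = 2.71 km × 2970/3220 = 2.5 km.

2.5 km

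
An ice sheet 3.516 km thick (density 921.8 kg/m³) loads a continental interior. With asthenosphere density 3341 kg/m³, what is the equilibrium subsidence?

0.97 km

Balancing pressure at the compensation depth: the ice load ρ_ice t is balanced by mantle displaced below, ρ_m s.
s = t ρ_ice / ρ_m = 3.516 km × 921.8/3341 = 0.97 km.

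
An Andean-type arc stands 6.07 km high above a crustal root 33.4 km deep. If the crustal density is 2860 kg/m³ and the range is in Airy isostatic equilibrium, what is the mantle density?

3380 kg/m³

Airy balance: ρ_c h = (ρ_m − ρ_c) r → ρ_m = ρ_c (1 + h/r).
ρ_m = 2860 × (1 + 6.07 km/33.4 km) = 3380 kg/m³.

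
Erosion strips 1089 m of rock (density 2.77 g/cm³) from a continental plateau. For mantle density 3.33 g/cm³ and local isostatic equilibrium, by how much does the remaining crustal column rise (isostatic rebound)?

Unloading: uplift u = e ρ_c/ρ_m = 1089 m × 2.77/3.33 = 906 m.

906 m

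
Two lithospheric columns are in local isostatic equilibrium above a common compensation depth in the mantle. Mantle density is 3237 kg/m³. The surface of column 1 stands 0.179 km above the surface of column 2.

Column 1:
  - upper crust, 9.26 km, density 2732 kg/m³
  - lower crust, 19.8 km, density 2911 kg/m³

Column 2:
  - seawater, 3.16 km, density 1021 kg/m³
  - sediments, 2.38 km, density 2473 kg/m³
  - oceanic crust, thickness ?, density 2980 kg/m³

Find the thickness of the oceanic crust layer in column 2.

6.73 km

Take the compensation level at the base of the deeper column (depth z_c below the surface of column 1) and equate Σ ρ_i t_i down to z_c; mantle fills any gap and the z_c terms cancel.
Column 1: 9.26×2732 + 19.8×2911 + (z_c − 29.06)×3237
Column 2: 0.179×0 + 3.16×1021 + 2.38×2473 + x×2980 + (z_c − 0.179 − 5.54 − x)×3237
The z_c×3237 term appears on both sides and cancels. Collect the known terms of each column as K = Σ(ρt)_known − 3237 × (depth of known layers): K_1 = 82936.12 − 3237×29.06 = −11131.1; K_2 = 9112.1 − 3237×(0.179 + 5.54) = −9400.303.
Balance: K_1 = K_2 − x×(3237 − 2980), so x = (K_2 − K_1)/(3237 − 2980) = 1730.8/257 = 6.73 km.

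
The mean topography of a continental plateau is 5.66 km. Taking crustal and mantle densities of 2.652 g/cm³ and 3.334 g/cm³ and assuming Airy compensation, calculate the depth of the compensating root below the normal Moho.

22 km

By Archimedes' principle applied to the lithosphere: the weight of the topography is balanced by the buoyancy of the root, ρ_c h = (ρ_m − ρ_c) r.
r = h · ρ_c / (ρ_m − ρ_c) = 5.66 km × 2.652 / (3.334 − 2.652) = 22 km.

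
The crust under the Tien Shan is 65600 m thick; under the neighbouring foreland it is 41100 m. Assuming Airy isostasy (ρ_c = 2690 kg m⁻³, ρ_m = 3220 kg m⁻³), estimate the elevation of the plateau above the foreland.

Excess crust Δ = 65600 m − 41100 m = 24500 m, split between elevation h and root r with h + r = Δ.
Airy balance ρ_c h = (ρ_m − ρ_c) r gives r = h ρ_c/(ρ_m − ρ_c), so h (1 + ρ_c/(ρ_m − ρ_c)) = Δ, i.e. h = Δ (ρ_m − ρ_c)/ρ_m.
h = 24500 m × 530/3220 = 4030 m.

4030 m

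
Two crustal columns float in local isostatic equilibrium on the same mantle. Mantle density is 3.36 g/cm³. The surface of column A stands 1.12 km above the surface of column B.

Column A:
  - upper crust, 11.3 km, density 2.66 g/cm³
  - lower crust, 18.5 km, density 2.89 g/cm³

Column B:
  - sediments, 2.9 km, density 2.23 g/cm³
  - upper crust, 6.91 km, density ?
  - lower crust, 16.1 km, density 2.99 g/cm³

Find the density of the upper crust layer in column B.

2.84 g/cm³

Take the compensation level at the base of the deeper column (depth z_c below the surface of column A) and equate Σ ρ_i t_i down to z_c; mantle fills any gap and the z_c terms cancel.
Column A: 11.3×2.66 + 18.5×2.89 + (z_c − 29.8)×3.36
Column B: 1.12×0 + 2.9×2.23 + 6.91×ρ + 16.1×2.99 + (z_c − 1.12 − 25.91)×3.36
The z_c×3.36 term appears on both sides and cancels. Collect the known terms of each column as K = Σ(ρt)_known − 3.36 × (depth of known layers): K_A = 83.523 − 3.36×29.8 = −16.605; K_B = 54.606 − 3.36×(1.12 + 25.91) = −36.2148.
Balance: K_A = K_B + 6.91×ρ, so ρ = (K_A − K_B)/6.91 = 19.6098/6.91 = 2.84 g/cm³.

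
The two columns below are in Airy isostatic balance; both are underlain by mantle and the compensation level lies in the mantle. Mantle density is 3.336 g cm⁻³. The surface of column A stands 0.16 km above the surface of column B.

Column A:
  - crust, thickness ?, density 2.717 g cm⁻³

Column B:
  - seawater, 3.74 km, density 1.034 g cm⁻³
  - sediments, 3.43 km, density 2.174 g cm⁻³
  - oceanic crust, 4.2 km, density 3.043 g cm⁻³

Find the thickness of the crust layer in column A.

23.2 km

Take the compensation level at the base of the deeper column (depth z_c below the surface of column A) and equate Σ ρ_i t_i down to z_c; mantle fills any gap and the z_c terms cancel.
Column A: x×2.717 + (z_c − 0 − x)×3.336
Column B: 0.16×0 + 3.74×1.034 + 3.43×2.174 + 4.2×3.043 + (z_c − 0.16 − 11.37)×3.336
The z_c×3.336 term appears on both sides and cancels. Collect the known terms of each column as K = Σ(ρt)_known − 3.336 × (depth of known layers): K_A = 0 − 3.336×0 = 0; K_B = 24.10458 − 3.336×(0.16 + 11.37) = −14.3595.
Balance: K_A − x×(3.336 − 2.717) = K_B, so x = (K_A − K_B)/(3.336 − 2.717) = 14.3595/0.619 = 23.2 km.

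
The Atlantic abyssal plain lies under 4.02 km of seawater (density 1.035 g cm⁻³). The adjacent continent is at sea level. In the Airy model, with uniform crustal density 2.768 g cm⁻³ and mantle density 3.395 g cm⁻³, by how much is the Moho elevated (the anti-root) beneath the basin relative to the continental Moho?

11.1 km

By Archimedes' principle applied to the lithosphere: replacing crust with seawater at the top is compensated by replacing crust with mantle at the base: d (ρ_c − ρ_w) = a (ρ_m − ρ_c).
a = d (ρ_c − ρ_w)/(ρ_m − ρ_c) = 4.02 km × 1.733/0.627 = 11.1 km.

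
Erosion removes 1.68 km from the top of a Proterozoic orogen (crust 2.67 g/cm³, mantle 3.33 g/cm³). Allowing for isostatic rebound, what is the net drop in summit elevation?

0.333 km

Rebound u = e ρ_c/ρ_m = 1.68 km × 2.67/3.33 = 1.347 km.
Net surface drop = e − u = 1.68 km − 1.347 km = e (ρ_m − ρ_c)/ρ_m = 0.333 km.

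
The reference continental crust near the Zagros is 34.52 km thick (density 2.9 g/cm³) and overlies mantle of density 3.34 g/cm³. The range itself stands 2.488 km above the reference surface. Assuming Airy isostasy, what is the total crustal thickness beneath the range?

53.4 km

Root depth r = h ρ_c / (ρ_m − ρ_c) = 2.488 km × 2.9 / 0.44 = 16.4 km.
Total thickness = T + h + r = 34.52 km + 2.488 km + 16.4 km = 53.4 km.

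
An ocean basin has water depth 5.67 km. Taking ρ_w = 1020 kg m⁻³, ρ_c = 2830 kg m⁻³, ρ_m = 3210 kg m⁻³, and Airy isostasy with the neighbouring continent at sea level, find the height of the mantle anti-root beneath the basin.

Equating mass per unit area of the two columns: replacing crust with seawater at the top is compensated by replacing crust with mantle at the base: d (ρ_c − ρ_w) = a (ρ_m − ρ_c).
a = d (ρ_c − ρ_w)/(ρ_m − ρ_c) = 5.67 km × 1810/380 = 27 km.

27 km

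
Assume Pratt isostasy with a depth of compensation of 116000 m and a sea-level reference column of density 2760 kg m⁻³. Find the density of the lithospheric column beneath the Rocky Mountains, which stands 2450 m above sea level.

2700 kg m⁻³

Pratt balance: ρ_ref D = ρ (D + h).
ρ = ρ_ref D/(D + h) = 2760 × 116000 m/(116000 m + 2450 m) = 2700 kg m⁻³.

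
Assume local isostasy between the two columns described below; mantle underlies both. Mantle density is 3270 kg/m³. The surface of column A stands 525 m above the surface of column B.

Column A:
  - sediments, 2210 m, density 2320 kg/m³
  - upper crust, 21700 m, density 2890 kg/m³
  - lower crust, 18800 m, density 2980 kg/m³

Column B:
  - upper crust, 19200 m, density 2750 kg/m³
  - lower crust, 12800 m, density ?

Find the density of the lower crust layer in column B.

2950 kg/m³

Take the compensation level at the base of the deeper column (depth z_c below the surface of column A) and equate Σ ρ_i t_i down to z_c; mantle fills any gap and the z_c terms cancel.
Column A: 2210×2320 + 21700×2890 + 18800×2980 + (z_c − 42710)×3270
Column B: 525×0 + 19200×2750 + 12800×ρ + (z_c − 525 − 32000)×3270
The z_c×3270 term appears on both sides and cancels. Collect the known terms of each column as K = Σ(ρt)_known − 3270 × (depth of known layers): K_A = 123864200 − 3270×42710 = −15797500; K_B = 52800000 − 3270×(525 + 32000) = −53556750.
Balance: K_A = K_B + 12800×ρ, so ρ = (K_A − K_B)/12800 = 37759200/12800 = 2950 kg/m³.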